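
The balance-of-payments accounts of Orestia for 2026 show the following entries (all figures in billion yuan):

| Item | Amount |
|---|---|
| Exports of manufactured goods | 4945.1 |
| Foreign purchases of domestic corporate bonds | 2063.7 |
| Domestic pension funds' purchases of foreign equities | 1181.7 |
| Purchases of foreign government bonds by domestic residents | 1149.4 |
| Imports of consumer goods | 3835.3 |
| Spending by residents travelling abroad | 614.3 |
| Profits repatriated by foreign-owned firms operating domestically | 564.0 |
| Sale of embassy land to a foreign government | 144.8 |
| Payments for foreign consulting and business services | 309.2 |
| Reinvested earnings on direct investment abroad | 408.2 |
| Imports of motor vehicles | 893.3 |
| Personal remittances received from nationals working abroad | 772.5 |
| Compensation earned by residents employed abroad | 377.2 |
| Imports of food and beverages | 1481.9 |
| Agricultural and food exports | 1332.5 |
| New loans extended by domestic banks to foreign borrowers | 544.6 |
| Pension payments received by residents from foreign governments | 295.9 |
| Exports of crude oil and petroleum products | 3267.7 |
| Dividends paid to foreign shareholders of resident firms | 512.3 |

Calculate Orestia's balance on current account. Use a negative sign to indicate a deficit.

Goods: -893.3 - 1481.9 + 1332.5 - 3835.3 + 4945.1 + 3267.7 = 3334.8
Services: -309.2 - 614.3 = -923.5
Primary income: 377.2 + 408.2 - 512.3 - 564.0 = -290.9
Secondary income: 295.9 + 772.5 = 1068.4
Current account = 3334.8 + (-923.5) + (-290.9) + 1068.4 = 3188.8
(Excluded from the current account — financial account: foreign purchases of domestic corporate bonds 2063.7, domestic pension funds' purchases of foreign equities 1181.7, purchases of foreign government bonds by domestic residents 1149.4, new loans extended by domestic banks to foreign borrowers 544.6; capital account: sale of embassy land to a foreign government 144.8.)

3188.8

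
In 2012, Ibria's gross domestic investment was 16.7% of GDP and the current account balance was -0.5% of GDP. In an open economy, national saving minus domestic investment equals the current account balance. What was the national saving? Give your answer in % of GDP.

S = I + CA = 16.7 + (-0.5) = 16.2

16.2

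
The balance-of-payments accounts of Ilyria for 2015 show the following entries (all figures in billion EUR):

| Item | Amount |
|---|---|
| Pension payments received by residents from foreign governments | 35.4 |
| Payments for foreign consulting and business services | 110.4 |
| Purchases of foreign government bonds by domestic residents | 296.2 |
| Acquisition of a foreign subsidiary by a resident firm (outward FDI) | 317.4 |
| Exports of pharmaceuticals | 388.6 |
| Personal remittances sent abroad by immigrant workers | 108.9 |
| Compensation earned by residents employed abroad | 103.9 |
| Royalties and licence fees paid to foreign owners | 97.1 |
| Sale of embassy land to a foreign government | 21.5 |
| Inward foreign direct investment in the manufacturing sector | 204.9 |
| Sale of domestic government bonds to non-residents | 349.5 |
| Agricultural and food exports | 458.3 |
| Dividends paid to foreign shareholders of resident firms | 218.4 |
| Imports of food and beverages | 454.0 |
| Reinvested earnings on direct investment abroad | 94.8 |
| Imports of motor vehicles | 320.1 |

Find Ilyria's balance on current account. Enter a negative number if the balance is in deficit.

Goods: 458.3 + 388.6 - 320.1 - 454.0 = 72.8
Services: -97.1 - 110.4 = -207.5
Primary income: -218.4 + 94.8 + 103.9 = -19.7
Secondary income: 35.4 - 108.9 = -73.5
Current account = 72.8 + (-207.5) + (-19.7) + (-73.5) = -227.9
(Excluded from the current account — financial account: purchases of foreign government bonds by domestic residents 296.2, acquisition of a foreign subsidiary by a resident firm (outward FDI) 317.4, inward foreign direct investment in the manufacturing sector 204.9, sale of domestic government bonds to non-residents 349.5; capital account: sale of embassy land to a foreign government 21.5.)

-227.9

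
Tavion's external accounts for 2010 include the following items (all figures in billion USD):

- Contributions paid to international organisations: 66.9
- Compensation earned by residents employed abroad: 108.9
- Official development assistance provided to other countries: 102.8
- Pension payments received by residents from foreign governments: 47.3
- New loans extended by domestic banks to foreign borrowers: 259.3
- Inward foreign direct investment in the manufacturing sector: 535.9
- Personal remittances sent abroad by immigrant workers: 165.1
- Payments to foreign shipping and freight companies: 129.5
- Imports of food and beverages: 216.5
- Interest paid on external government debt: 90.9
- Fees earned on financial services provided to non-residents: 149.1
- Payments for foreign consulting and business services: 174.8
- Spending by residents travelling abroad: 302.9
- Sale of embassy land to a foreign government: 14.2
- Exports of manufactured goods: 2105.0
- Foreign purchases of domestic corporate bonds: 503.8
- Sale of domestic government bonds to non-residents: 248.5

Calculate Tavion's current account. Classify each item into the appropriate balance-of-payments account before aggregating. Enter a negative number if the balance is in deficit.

1160.9

Goods: 2105.0 - 216.5 = 1888.5
Services: -174.8 - 302.9 - 129.5 + 149.1 = -458.1
Primary income: 108.9 - 90.9 = 18.0
Secondary income: -66.9 - 102.8 - 165.1 + 47.3 = -287.5
Current account = 1888.5 + (-458.1) + 18.0 + (-287.5) = 1160.9
(Excluded from the current account — financial account: new loans extended by domestic banks to foreign borrowers 259.3, inward foreign direct investment in the manufacturing sector 535.9, foreign purchases of domestic corporate bonds 503.8, sale of domestic government bonds to non-residents 248.5; capital account: sale of embassy land to a foreign government 14.2.)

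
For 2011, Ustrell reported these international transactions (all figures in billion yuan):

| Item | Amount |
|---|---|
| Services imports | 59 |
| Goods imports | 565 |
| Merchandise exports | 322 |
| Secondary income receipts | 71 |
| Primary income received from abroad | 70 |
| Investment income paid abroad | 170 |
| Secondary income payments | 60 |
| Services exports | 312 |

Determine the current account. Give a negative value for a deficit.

-79

Goods balance = 322 - 565 = -243
Services balance = 312 - 59 = 253
Trade balance (goods + services) = -243 + 253 = 10
Net primary income = 70 - 170 = -100
Net secondary income = 71 - 60 = 11
Current account = 10 + (-100) + 11 = -79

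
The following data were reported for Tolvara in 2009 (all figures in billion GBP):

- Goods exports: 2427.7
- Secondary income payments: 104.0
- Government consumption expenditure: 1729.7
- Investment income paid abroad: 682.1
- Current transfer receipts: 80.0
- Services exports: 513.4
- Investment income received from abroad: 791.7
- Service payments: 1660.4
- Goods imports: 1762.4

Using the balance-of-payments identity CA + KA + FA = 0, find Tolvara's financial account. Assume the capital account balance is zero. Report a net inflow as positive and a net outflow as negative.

396.1

Goods balance = 2427.7 - 1762.4 = 665.3
Services balance = 513.4 - 1660.4 = -1147.0
Trade balance (goods + services) = 665.3 + (-1147.0) = -481.7
Net primary income = 791.7 - 682.1 = 109.6
Net secondary income = 80.0 - 104.0 = -24.0
Current account = -481.7 + 109.6 + (-24.0) = -396.1
Financial account = -(-396.1) = 396.1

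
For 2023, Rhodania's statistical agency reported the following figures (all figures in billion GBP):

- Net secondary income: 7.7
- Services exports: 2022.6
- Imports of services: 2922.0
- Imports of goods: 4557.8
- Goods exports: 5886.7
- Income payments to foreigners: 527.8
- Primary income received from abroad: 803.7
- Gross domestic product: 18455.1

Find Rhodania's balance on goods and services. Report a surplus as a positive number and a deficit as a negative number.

429.5

Goods balance = 5886.7 - 4557.8 = 1328.9
Services balance = 2022.6 - 2922.0 = -899.4
Trade balance (goods + services) = 1328.9 + (-899.4) = 429.5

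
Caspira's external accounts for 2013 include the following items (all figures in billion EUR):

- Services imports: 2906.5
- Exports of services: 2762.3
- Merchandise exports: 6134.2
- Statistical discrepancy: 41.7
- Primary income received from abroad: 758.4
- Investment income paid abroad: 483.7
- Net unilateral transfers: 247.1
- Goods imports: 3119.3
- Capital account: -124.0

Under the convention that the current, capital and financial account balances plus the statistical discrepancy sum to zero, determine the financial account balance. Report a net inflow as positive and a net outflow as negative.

Goods balance = 6134.2 - 3119.3 = 3014.9
Services balance = 2762.3 - 2906.5 = -144.2
Trade balance (goods + services) = 3014.9 + (-144.2) = 2870.7
Net primary income = 758.4 - 483.7 = 274.7
Net secondary income = 247.1
Current account = 2870.7 + 274.7 + 247.1 = 3392.5
Financial account = -(3392.5 + (-124.0) + 41.7) = -3310.2

-3310.2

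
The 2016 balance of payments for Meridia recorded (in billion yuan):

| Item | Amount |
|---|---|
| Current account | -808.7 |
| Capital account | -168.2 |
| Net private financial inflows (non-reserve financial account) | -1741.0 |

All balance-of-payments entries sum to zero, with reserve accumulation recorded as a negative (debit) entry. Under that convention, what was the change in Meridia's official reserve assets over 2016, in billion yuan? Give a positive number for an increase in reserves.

-2717.9

Official reserve transactions balance = -((-808.7) + (-168.2) + (-1741.0)) = 2717.9
An accumulation of reserves is recorded as a debit (negative entry), so the change in the stock of reserves is the negative of that balance.
Change in official reserves = -(2717.9) = -2717.9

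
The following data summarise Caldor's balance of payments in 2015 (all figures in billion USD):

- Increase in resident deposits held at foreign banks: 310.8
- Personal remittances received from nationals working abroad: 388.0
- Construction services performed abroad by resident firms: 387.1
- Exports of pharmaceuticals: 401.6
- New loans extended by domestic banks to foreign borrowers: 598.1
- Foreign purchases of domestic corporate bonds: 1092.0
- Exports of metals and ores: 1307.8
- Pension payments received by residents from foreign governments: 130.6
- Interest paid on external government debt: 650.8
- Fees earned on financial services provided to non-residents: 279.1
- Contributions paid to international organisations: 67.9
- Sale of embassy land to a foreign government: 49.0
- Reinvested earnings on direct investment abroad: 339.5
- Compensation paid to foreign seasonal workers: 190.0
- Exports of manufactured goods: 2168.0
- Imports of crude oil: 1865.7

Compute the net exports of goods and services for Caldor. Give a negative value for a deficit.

Goods: 2168.0 + 401.6 - 1865.7 + 1307.8 = 2011.7
Services: 279.1 + 387.1 = 666.2
Trade balance = 2011.7 + 666.2 = 2677.9
(Excluded from the trade balance — financial account: increase in resident deposits held at foreign banks 310.8, new loans extended by domestic banks to foreign borrowers 598.1, foreign purchases of domestic corporate bonds 1092.0; secondary income: personal remittances received from nationals working abroad 388.0, pension payments received by residents from foreign governments 130.6, contributions paid to international organisations 67.9; primary income: interest paid on external government debt 650.8, reinvested earnings on direct investment abroad 339.5, compensation paid to foreign seasonal workers 190.0; capital account: sale of embassy land to a foreign government 49.0.)

2677.9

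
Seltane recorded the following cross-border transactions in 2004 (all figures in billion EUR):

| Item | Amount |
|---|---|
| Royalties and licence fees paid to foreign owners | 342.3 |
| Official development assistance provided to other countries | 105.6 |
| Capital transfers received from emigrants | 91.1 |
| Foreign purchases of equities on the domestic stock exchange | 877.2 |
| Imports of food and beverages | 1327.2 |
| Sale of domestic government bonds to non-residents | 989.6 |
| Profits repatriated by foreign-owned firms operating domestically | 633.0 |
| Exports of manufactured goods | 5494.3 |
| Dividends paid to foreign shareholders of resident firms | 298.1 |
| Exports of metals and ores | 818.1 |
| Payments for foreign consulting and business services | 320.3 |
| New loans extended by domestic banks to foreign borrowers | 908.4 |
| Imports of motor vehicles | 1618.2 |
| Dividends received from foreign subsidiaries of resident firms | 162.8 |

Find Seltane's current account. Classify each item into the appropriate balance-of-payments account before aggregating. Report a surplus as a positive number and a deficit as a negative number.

Goods: -1327.2 + 5494.3 + 818.1 - 1618.2 = 3367.0
Services: -342.3 - 320.3 = -662.6
Primary income: 162.8 - 298.1 - 633.0 = -768.3
Secondary income: -105.6
Current account = 3367.0 + (-662.6) + (-768.3) + (-105.6) = 1830.5
(Excluded from the current account — capital account: capital transfers received from emigrants 91.1; financial account: foreign purchases of equities on the domestic stock exchange 877.2, sale of domestic government bonds to non-residents 989.6, new loans extended by domestic banks to foreign borrowers 908.4.)

1830.5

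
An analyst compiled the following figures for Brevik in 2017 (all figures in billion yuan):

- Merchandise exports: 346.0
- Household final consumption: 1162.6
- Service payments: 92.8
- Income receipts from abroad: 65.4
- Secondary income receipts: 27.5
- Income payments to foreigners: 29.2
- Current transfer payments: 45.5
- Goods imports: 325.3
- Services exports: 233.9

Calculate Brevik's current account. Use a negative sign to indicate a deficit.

180.0

Goods balance = 346.0 - 325.3 = 20.7
Services balance = 233.9 - 92.8 = 141.1
Trade balance (goods + services) = 20.7 + 141.1 = 161.8
Net primary income = 65.4 - 29.2 = 36.2
Net secondary income = 27.5 - 45.5 = -18.0
Current account = 161.8 + 36.2 + (-18.0) = 180.0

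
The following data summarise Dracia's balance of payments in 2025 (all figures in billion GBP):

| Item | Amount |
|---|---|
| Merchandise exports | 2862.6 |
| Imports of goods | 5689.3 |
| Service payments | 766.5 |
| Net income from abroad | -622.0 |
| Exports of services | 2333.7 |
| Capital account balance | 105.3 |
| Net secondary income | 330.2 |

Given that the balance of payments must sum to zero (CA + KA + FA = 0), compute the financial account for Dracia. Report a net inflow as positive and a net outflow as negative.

1446.0

Goods balance = 2862.6 - 5689.3 = -2826.7
Services balance = 2333.7 - 766.5 = 1567.2
Trade balance (goods + services) = -2826.7 + 1567.2 = -1259.5
Net primary income = -622.0
Net secondary income = 330.2
Current account = -1259.5 + (-622.0) + 330.2 = -1551.3
Financial account = -(-1551.3 + 105.3) = 1446.0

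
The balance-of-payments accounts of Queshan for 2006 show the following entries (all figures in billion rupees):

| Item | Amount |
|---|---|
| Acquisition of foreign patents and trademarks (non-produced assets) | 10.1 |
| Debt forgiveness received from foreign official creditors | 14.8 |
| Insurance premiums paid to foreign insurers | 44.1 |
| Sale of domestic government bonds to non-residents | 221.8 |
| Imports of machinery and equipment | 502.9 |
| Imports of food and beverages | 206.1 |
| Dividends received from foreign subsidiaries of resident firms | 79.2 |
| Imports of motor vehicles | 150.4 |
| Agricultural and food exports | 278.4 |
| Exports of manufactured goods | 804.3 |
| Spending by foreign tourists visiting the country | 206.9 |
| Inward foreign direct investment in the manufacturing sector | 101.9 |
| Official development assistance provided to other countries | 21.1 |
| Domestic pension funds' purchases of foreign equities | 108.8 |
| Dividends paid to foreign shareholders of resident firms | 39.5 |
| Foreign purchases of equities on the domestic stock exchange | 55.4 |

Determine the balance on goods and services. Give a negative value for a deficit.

386.1

Goods: -502.9 - 206.1 - 150.4 + 804.3 + 278.4 = 223.3
Services: -44.1 + 206.9 = 162.8
Trade balance = 223.3 + 162.8 = 386.1
(Excluded from the trade balance — capital account: acquisition of foreign patents and trademarks (non-produced assets) 10.1, debt forgiveness received from foreign official creditors 14.8; financial account: sale of domestic government bonds to non-residents 221.8, inward foreign direct investment in the manufacturing sector 101.9, domestic pension funds' purchases of foreign equities 108.8, foreign purchases of equities on the domestic stock exchange 55.4; primary income: dividends received from foreign subsidiaries of resident firms 79.2, dividends paid to foreign shareholders of resident firms 39.5; secondary income: official development assistance provided to other countries 21.1.)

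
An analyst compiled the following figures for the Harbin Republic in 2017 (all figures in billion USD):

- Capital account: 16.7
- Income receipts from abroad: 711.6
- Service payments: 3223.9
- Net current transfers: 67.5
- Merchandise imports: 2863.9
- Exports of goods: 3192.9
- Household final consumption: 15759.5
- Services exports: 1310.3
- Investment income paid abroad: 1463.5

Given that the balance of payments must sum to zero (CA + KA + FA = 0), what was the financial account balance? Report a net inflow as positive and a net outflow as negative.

Goods balance = 3192.9 - 2863.9 = 329.0
Services balance = 1310.3 - 3223.9 = -1913.6
Trade balance (goods + services) = 329.0 + (-1913.6) = -1584.6
Net primary income = 711.6 - 1463.5 = -751.9
Net secondary income = 67.5
Current account = -1584.6 + (-751.9) + 67.5 = -2269.0
Financial account = -(-2269.0 + 16.7) = 2252.3

2252.3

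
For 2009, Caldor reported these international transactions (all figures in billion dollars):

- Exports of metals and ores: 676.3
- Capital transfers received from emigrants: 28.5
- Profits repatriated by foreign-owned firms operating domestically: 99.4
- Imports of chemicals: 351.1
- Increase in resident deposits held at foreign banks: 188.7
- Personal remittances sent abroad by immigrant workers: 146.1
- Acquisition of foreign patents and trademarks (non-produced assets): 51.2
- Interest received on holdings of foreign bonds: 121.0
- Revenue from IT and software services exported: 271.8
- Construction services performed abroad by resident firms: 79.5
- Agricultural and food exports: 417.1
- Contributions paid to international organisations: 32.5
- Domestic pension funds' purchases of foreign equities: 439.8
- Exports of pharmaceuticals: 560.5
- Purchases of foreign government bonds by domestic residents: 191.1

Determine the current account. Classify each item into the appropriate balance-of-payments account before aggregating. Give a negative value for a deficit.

1497.1

Goods: -351.1 + 676.3 + 560.5 + 417.1 = 1302.8
Services: 271.8 + 79.5 = 351.3
Primary income: 121.0 - 99.4 = 21.6
Secondary income: -146.1 - 32.5 = -178.6
Current account = 1302.8 + 351.3 + 21.6 + (-178.6) = 1497.1
(Excluded from the current account — capital account: capital transfers received from emigrants 28.5, acquisition of foreign patents and trademarks (non-produced assets) 51.2; financial account: increase in resident deposits held at foreign banks 188.7, domestic pension funds' purchases of foreign equities 439.8, purchases of foreign government bonds by domestic residents 191.1.)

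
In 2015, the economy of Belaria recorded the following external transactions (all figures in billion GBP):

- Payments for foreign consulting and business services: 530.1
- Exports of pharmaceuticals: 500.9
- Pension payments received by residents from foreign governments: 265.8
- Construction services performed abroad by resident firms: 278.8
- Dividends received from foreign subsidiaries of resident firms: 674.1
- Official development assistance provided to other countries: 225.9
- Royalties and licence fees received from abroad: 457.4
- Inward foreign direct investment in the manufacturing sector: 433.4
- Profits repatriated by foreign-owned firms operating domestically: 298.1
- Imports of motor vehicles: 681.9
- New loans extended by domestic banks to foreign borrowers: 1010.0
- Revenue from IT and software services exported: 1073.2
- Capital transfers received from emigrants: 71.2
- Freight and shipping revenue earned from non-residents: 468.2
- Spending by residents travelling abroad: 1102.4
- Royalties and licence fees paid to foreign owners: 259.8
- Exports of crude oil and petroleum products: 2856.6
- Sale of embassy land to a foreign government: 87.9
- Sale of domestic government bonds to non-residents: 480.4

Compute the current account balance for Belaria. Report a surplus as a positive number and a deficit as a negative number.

Goods: -681.9 + 500.9 + 2856.6 = 2675.6
Services: 457.4 - 1102.4 + 468.2 - 530.1 + 1073.2 - 259.8 + 278.8 = 385.3
Primary income: -298.1 + 674.1 = 376.0
Secondary income: -225.9 + 265.8 = 39.9
Current account = 2675.6 + 385.3 + 376.0 + 39.9 = 3476.8
(Excluded from the current account — financial account: inward foreign direct investment in the manufacturing sector 433.4, new loans extended by domestic banks to foreign borrowers 1010.0, sale of domestic government bonds to non-residents 480.4; capital account: capital transfers received from emigrants 71.2, sale of embassy land to a foreign government 87.9.)

3476.8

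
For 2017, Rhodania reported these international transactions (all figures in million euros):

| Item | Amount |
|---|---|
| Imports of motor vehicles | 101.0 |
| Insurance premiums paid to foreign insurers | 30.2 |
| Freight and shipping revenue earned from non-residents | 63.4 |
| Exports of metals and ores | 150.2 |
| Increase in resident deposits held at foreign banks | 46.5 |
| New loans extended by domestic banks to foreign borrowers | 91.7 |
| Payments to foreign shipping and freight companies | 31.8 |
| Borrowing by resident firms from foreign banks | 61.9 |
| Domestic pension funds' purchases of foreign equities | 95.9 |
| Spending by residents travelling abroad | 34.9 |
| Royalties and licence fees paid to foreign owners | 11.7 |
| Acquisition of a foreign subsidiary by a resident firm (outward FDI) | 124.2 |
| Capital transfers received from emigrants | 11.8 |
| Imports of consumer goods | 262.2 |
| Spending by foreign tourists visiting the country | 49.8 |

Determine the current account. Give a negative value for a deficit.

Goods: 150.2 - 101.0 - 262.2 = -213.0
Services: -34.9 + 63.4 - 11.7 + 49.8 - 31.8 - 30.2 = 4.6
Current account = (-213.0) + 4.6 = -208.4
(Excluded from the current account — financial account: increase in resident deposits held at foreign banks 46.5, new loans extended by domestic banks to foreign borrowers 91.7, borrowing by resident firms from foreign banks 61.9, domestic pension funds' purchases of foreign equities 95.9, acquisition of a foreign subsidiary by a resident firm (outward FDI) 124.2; capital account: capital transfers received from emigrants 11.8.)

-208.4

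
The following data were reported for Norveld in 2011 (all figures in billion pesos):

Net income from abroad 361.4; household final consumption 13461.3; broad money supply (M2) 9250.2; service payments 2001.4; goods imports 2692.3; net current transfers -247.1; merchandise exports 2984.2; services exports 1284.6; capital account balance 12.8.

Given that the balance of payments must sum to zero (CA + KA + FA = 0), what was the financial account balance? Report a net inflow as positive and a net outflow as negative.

297.8

Goods balance = 2984.2 - 2692.3 = 291.9
Services balance = 1284.6 - 2001.4 = -716.8
Trade balance (goods + services) = 291.9 + (-716.8) = -424.9
Net primary income = 361.4
Net secondary income = -247.1
Current account = -424.9 + 361.4 + (-247.1) = -310.6
Financial account = -(-310.6 + 12.8) = 297.8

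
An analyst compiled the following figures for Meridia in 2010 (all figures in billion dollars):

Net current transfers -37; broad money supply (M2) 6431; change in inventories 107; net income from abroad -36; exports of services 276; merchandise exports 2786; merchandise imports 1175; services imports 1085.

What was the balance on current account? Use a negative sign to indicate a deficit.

729

Goods balance = 2786 - 1175 = 1611
Services balance = 276 - 1085 = -809
Trade balance (goods + services) = 1611 + (-809) = 802
Net primary income = -36
Net secondary income = -37
Current account = 802 + (-36) + (-37) = 729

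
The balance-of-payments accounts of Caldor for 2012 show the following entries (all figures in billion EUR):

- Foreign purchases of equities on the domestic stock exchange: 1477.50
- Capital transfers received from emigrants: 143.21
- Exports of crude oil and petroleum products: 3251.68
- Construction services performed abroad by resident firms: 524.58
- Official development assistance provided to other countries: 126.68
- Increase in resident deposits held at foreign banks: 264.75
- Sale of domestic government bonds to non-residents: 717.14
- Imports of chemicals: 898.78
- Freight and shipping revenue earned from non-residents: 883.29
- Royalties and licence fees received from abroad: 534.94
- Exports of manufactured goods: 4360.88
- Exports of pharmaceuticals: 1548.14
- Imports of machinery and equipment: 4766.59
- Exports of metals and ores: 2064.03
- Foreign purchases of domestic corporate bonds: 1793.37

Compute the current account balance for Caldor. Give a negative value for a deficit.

7375.49

Goods: 3251.68 + 2064.03 - 4766.59 + 1548.14 - 898.78 + 4360.88 = 5559.36
Services: 524.58 + 883.29 + 534.94 = 1942.81
Secondary income: -126.68
Current account = 5559.36 + 1942.81 + (-126.68) = 7375.49
(Excluded from the current account — financial account: foreign purchases of equities on the domestic stock exchange 1477.50, increase in resident deposits held at foreign banks 264.75, sale of domestic government bonds to non-residents 717.14, foreign purchases of domestic corporate bonds 1793.37; capital account: capital transfers received from emigrants 143.21.)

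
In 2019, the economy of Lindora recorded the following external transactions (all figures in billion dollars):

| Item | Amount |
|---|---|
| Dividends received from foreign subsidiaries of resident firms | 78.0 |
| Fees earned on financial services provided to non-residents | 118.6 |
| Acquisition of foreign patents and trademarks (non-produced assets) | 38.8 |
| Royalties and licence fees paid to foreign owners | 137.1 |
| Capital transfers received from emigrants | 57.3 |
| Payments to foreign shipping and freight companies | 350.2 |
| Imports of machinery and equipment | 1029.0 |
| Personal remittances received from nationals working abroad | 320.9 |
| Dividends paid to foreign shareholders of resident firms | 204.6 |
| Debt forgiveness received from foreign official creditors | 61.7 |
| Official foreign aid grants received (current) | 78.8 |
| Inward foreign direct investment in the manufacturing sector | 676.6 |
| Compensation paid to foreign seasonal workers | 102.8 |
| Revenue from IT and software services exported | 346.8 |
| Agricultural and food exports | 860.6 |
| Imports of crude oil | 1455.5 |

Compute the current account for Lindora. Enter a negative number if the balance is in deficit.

Goods: -1455.5 - 1029.0 + 860.6 = -1623.9
Services: -350.2 + 118.6 + 346.8 - 137.1 = -21.9
Primary income: -204.6 + 78.0 - 102.8 = -229.4
Secondary income: 78.8 + 320.9 = 399.7
Current account = (-1623.9) + (-21.9) + (-229.4) + 399.7 = -1475.5
(Excluded from the current account — capital account: acquisition of foreign patents and trademarks (non-produced assets) 38.8, capital transfers received from emigrants 57.3, debt forgiveness received from foreign official creditors 61.7; financial account: inward foreign direct investment in the manufacturing sector 676.6.)

-1475.5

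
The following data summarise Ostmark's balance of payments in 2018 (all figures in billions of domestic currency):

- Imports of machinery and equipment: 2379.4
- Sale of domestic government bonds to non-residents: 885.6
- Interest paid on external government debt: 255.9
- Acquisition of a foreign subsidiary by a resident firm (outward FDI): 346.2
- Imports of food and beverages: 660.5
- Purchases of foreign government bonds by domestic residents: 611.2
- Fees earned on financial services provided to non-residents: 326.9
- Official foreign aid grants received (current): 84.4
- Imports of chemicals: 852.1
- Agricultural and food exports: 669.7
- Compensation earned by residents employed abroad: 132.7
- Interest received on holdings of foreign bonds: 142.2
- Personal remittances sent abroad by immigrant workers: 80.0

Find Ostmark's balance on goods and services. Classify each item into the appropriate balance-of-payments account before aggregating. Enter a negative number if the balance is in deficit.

-2895.4

Goods: -852.1 - 2379.4 + 669.7 - 660.5 = -3222.3
Services: 326.9
Trade balance = -3222.3 + 326.9 = -2895.4
(Excluded from the trade balance — financial account: sale of domestic government bonds to non-residents 885.6, acquisition of a foreign subsidiary by a resident firm (outward FDI) 346.2, purchases of foreign government bonds by domestic residents 611.2; primary income: interest paid on external government debt 255.9, compensation earned by residents employed abroad 132.7, interest received on holdings of foreign bonds 142.2; secondary income: official foreign aid grants received (current) 84.4, personal remittances sent abroad by immigrant workers 80.0.)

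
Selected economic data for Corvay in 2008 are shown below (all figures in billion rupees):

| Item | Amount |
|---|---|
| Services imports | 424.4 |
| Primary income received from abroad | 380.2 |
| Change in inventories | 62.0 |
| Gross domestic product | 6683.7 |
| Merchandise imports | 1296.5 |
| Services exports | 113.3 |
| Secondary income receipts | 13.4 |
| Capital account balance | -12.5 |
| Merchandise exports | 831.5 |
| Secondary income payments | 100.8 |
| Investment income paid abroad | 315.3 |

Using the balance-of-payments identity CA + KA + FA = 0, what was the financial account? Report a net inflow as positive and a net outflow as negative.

811.1

Goods balance = 831.5 - 1296.5 = -465.0
Services balance = 113.3 - 424.4 = -311.1
Trade balance (goods + services) = -465.0 + (-311.1) = -776.1
Net primary income = 380.2 - 315.3 = 64.9
Net secondary income = 13.4 - 100.8 = -87.4
Current account = -776.1 + 64.9 + (-87.4) = -798.6
Financial account = -(-798.6 + (-12.5)) = 811.1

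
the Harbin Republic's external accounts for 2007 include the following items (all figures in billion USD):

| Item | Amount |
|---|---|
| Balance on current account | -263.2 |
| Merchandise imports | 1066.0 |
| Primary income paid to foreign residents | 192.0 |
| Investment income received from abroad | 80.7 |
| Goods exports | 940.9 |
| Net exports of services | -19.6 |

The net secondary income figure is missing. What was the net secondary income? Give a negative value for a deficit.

-7.2

Current account = goods balance + services balance + net primary income + net secondary income
Sum of the known components = -256.0
Net secondary income = CA - (known components) = -263.2 - (-256.0) = -7.2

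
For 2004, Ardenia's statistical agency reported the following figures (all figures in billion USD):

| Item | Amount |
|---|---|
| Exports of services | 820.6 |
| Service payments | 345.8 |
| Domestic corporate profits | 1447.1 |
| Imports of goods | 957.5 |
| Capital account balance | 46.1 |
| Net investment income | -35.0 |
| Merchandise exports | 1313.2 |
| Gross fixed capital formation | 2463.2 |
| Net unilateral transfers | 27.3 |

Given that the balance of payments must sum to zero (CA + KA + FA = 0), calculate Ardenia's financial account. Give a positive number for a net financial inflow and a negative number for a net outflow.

-868.9

Goods balance = 1313.2 - 957.5 = 355.7
Services balance = 820.6 - 345.8 = 474.8
Trade balance (goods + services) = 355.7 + 474.8 = 830.5
Net primary income = -35.0
Net secondary income = 27.3
Current account = 830.5 + (-35.0) + 27.3 = 822.8
Financial account = -(822.8 + 46.1) = -868.9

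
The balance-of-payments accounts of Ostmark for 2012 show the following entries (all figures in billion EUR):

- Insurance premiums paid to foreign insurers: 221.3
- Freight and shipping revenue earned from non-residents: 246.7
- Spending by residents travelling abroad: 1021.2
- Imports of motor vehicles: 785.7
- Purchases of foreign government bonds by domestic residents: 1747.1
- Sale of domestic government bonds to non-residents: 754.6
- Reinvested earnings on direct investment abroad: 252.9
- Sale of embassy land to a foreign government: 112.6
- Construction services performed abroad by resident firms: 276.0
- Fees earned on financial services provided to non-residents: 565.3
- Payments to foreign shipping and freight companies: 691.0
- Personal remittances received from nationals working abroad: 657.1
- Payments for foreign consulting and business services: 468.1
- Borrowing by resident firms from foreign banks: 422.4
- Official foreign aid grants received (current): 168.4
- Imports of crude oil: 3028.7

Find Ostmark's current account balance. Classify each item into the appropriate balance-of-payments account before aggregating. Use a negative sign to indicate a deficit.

Goods: -3028.7 - 785.7 = -3814.4
Services: -1021.2 - 468.1 + 246.7 - 221.3 + 276.0 + 565.3 - 691.0 = -1313.6
Primary income: 252.9
Secondary income: 168.4 + 657.1 = 825.5
Current account = (-3814.4) + (-1313.6) + 252.9 + 825.5 = -4049.6
(Excluded from the current account — financial account: purchases of foreign government bonds by domestic residents 1747.1, sale of domestic government bonds to non-residents 754.6, borrowing by resident firms from foreign banks 422.4; capital account: sale of embassy land to a foreign government 112.6.)

-4049.6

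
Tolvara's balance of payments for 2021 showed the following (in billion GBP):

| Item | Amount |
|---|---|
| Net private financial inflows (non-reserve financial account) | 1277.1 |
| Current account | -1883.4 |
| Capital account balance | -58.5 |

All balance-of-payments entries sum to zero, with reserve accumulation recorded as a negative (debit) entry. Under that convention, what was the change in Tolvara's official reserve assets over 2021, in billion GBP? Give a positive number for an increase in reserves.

Official reserve transactions balance = -((-1883.4) + (-58.5) + 1277.1) = 664.8
An accumulation of reserves is recorded as a debit (negative entry), so the change in the stock of reserves is the negative of that balance.
Change in official reserves = -(664.8) = -664.8

-664.8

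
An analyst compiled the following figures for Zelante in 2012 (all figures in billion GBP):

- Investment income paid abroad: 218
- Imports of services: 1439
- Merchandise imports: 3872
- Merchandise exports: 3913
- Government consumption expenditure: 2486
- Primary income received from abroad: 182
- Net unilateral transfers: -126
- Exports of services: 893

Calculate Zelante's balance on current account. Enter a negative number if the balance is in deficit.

Goods balance = 3913 - 3872 = 41
Services balance = 893 - 1439 = -546
Trade balance (goods + services) = 41 + (-546) = -505
Net primary income = 182 - 218 = -36
Net secondary income = -126
Current account = -505 + (-36) + (-126) = -667

-667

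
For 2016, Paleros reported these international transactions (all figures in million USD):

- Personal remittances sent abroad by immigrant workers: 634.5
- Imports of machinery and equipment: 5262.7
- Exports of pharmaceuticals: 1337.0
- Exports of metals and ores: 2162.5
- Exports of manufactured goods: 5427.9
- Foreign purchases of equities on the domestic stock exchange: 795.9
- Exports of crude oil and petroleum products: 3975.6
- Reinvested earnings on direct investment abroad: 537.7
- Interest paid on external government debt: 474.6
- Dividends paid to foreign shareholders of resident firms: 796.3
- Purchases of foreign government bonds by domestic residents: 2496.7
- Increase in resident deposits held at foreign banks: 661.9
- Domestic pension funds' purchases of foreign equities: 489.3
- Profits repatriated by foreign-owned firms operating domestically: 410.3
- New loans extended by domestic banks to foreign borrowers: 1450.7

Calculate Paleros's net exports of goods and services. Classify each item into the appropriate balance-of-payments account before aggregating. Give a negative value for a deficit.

7640.3

Goods: 1337.0 + 3975.6 + 5427.9 + 2162.5 - 5262.7 = 7640.3
Trade balance = 7640.3 + 0.0 = 7640.3
(Excluded from the trade balance — secondary income: personal remittances sent abroad by immigrant workers 634.5; financial account: foreign purchases of equities on the domestic stock exchange 795.9, purchases of foreign government bonds by domestic residents 2496.7, increase in resident deposits held at foreign banks 661.9, domestic pension funds' purchases of foreign equities 489.3, new loans extended by domestic banks to foreign borrowers 1450.7; primary income: reinvested earnings on direct investment abroad 537.7, interest paid on external government debt 474.6, dividends paid to foreign shareholders of resident firms 796.3, profits repatriated by foreign-owned firms operating domestically 410.3.)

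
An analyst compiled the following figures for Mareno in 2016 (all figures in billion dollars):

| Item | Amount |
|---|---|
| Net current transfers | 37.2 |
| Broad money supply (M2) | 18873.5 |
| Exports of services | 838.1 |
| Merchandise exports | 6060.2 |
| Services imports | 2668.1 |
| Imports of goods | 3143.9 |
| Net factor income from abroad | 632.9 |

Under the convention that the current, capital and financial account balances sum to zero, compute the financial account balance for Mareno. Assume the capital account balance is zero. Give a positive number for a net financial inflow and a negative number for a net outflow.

Goods balance = 6060.2 - 3143.9 = 2916.3
Services balance = 838.1 - 2668.1 = -1830.0
Trade balance (goods + services) = 2916.3 + (-1830.0) = 1086.3
Net primary income = 632.9
Net secondary income = 37.2
Current account = 1086.3 + 632.9 + 37.2 = 1756.4
Financial account = -(1756.4) = -1756.4

-1756.4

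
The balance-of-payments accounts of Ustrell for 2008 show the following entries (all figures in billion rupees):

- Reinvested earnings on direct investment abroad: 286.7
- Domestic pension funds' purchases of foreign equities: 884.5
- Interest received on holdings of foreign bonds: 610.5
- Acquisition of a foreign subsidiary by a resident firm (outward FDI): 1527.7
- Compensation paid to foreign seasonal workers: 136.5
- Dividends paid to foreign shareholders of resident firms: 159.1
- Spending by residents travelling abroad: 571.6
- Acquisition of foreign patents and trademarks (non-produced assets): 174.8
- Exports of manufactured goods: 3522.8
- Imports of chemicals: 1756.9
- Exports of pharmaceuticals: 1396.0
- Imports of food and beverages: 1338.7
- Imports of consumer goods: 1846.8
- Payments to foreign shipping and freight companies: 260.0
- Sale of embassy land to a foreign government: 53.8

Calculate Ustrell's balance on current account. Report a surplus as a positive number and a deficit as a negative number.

Goods: 3522.8 - 1338.7 + 1396.0 - 1756.9 - 1846.8 = -23.6
Services: -571.6 - 260.0 = -831.6
Primary income: -159.1 + 286.7 + 610.5 - 136.5 = 601.6
Current account = (-23.6) + (-831.6) + 601.6 = -253.6
(Excluded from the current account — financial account: domestic pension funds' purchases of foreign equities 884.5, acquisition of a foreign subsidiary by a resident firm (outward FDI) 1527.7; capital account: acquisition of foreign patents and trademarks (non-produced assets) 174.8, sale of embassy land to a foreign government 53.8.)

-253.6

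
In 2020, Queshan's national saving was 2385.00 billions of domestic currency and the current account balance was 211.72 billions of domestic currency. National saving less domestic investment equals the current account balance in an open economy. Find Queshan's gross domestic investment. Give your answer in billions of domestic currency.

2173.28

I = S - CA = 2385.00 - 211.72 = 2173.28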